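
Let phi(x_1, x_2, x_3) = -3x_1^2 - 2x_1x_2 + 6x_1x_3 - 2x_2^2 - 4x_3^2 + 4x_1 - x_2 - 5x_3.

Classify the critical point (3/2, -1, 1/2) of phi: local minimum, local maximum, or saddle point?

The Hessian is constant: H = [[-6, -2, 6], [-2, -4, 0], [6, 0, -8]].
Leading principal minors: Δ₁ = -6, Δ₂ = 20, Δ₃ = -16.
The minors alternate sign starting negative (−, +, −), so H is negative definite: a local maximum.

local maximum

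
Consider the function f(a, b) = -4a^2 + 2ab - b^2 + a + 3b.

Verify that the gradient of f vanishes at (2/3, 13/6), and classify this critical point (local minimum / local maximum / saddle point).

local maximum

∇f = (-8a + 2b + 1, 2a - 2b + 3); substituting (2/3, 13/6) gives ∇f = (0, 0), so (2/3, 13/6) is indeed a critical point.
The Hessian of f is constant: H = [[-8, 2], [2, -2]].
det(H) = (-8)·(-2) − 2² = 12.
det(H) > 0 and tr(H) = -10 < 0, so H is negative definite and the point is a local maximum.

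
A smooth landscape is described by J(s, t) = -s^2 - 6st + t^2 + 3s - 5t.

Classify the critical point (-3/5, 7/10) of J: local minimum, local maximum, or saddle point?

saddle point

The Hessian of J is constant: H = [[-2, -6], [-6, 2]].
det(H) = (-2)·2 − (-6)² = -40.
Since det(H) < 0, H is indefinite and the critical point is a saddle point.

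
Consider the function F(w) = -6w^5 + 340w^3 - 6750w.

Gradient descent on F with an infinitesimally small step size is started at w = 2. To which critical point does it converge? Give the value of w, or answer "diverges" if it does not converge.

F'(w) = -30(w - 5)(w - 3)(w + 3)(w + 5), so F'(2) = -3150.
Gradient descent moves in the -F' direction, i.e. w is increasing.
The nearest critical point in that direction is w = 3, where F'' = 2880 > 0 (a local minimum). The iterate converges there.

3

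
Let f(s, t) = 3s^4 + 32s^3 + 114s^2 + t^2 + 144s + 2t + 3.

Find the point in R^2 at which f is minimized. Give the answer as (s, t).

(-1, -1)

f(s,t) separates as P(s) + Q(t) + 3, so its minimum is min P + min Q + 3.
P'(s) = 12(s + 1)(s + 3)(s + 4) vanishes at s ∈ {-4, -3, -1}; Q'(t) = 2(t + 1) vanishes at t ∈ {-1}.
Local minima of P (where P''>0): P(-4)=-32, P(-1)=-59. Local minima of Q: Q(-1)=-1.
So the global minimum of f is P(-1) + Q(-1) + 3 = -59 − 1 + 3 = -57, attained at (-1, -1).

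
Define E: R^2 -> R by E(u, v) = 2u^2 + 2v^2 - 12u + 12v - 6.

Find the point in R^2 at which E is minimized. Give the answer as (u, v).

(3, -3)

E(u,v) separates as P(u) + Q(v) − 6, so its minimum is min P + min Q − 6.
P'(u) = 4u - 12 vanishes at u ∈ {3}; Q'(v) = 4v + 12 vanishes at v ∈ {-3}.
Local minima of P (where P''>0): P(3)=-18. Local minima of Q: Q(-3)=-18.
So the global minimum of E is P(3) + Q(-3) − 6 = -18 − 18 − 6 = -42, attained at (3, -3).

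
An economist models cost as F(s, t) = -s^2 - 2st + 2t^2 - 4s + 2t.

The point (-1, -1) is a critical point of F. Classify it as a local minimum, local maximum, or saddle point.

saddle point

The Hessian of F is constant: H = [[-2, -2], [-2, 4]].
det(H) = (-2)·4 − (-2)² = -12.
Since det(H) < 0, H is indefinite and the critical point is a saddle point.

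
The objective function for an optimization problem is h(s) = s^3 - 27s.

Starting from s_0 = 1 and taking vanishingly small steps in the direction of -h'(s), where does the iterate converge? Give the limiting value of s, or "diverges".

3

h'(s) = 3(s - 3)(s + 3), so h'(1) = -24.
Gradient descent moves in the -h' direction, i.e. s is increasing.
The nearest critical point in that direction is s = 3, where h'' = 18 > 0 (a local minimum). The iterate converges there.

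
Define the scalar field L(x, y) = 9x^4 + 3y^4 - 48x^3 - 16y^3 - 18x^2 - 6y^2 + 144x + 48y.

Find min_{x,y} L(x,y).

L(x,y) separates as P(x) + Q(y), so its minimum is min P + min Q.
P'(x) = 36(x - 4)(x - 1)(x + 1) vanishes at x ∈ {-1, 1, 4}; Q'(y) = 12(y - 4)(y - 1)(y + 1) vanishes at y ∈ {-1, 1, 4}.
Local minima of P (where P''>0): P(-1)=-105, P(4)=-480. Local minima of Q: Q(-1)=-35, Q(4)=-160.
So the global minimum of L is P(4) + Q(4) = -480 − 160 = -640, attained at (4, 4).

-640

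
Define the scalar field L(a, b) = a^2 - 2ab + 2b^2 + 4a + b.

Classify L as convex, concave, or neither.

L is quadratic, so its Hessian is the constant matrix H = [[2, -2], [-2, 4]].
det(H) = 4, tr(H) = 6.
det(H) > 0 and tr(H) > 0, so H is positive definite everywhere: convex.

convex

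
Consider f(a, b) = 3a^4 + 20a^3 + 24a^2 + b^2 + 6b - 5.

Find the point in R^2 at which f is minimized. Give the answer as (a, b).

(-4, -3)

f(a,b) separates as P(a) + Q(b) − 5, so its minimum is min P + min Q − 5.
P'(a) = 12a(a + 1)(a + 4) vanishes at a ∈ {-4, -1, 0}; Q'(b) = 2b + 6 vanishes at b ∈ {-3}.
Local minima of P (where P''>0): P(-4)=-128, P(0)=0. Local minima of Q: Q(-3)=-9.
So the global minimum of f is P(-4) + Q(-3) − 5 = -128 − 9 − 5 = -142, attained at (-4, -3).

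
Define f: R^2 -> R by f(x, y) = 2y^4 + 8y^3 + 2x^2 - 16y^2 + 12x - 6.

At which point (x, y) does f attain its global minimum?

(-3, -4)

f(x,y) separates as P(x) + Q(y) − 6, so its minimum is min P + min Q − 6.
P'(x) = 4x + 12 vanishes at x ∈ {-3}; Q'(y) = 8y(y - 1)(y + 4) vanishes at y ∈ {-4, 0, 1}.
Local minima of P (where P''>0): P(-3)=-18. Local minima of Q: Q(-4)=-256, Q(1)=-6.
So the global minimum of f is P(-3) + Q(-4) − 6 = -18 − 256 − 6 = -280, attained at (-3, -4).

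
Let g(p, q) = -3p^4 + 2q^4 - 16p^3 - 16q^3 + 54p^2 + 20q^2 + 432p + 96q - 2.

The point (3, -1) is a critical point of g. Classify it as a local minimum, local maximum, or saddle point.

The mixed partial ∂²g/∂p∂q is 0, so the Hessian at any point is diag(g_pp, g_qq) = diag(12(-3p^2 - 8p + 9), 8(3q^2 - 12q + 5)).
At (3, -1): H = diag(-504, 160).
The eigenvalues have opposite signs, so H is indefinite: a saddle point.

saddle point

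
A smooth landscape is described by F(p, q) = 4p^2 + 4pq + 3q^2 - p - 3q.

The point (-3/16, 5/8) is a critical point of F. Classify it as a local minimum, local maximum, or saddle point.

The Hessian of F is constant: H = [[8, 4], [4, 6]].
det(H) = 8·6 − 4² = 32.
det(H) > 0 and tr(H) = 14 > 0, so H is positive definite and the point is a local minimum.

local minimum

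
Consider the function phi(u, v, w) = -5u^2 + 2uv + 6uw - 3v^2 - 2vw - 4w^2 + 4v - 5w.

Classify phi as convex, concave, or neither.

concave

phi is quadratic, so its Hessian is the constant matrix H = [[-10, 2, 6], [2, -6, -2], [6, -2, -8]].
Leading principal minors: -10, 56, -240.
Signs alternate −, +, − ⇒ H ≺ 0 ⇒ concave.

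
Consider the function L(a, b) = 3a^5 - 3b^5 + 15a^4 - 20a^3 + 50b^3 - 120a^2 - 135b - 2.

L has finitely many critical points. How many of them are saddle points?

8

L separates as a function of a plus a function of b, so ∇L=0 decouples.
∂L/∂a = 15a(a - 2)(a + 2)(a + 4) = 0 at a ∈ {-4, -2, 0, 2}; ∂L/∂b = -15(b - 3)(b - 1)(b + 1)(b + 3) = 0 at b ∈ {-3, -1, 1, 3}.
The Hessian is diagonal: diag(L_aa, L_bb). Second derivatives: L_aa(-4)=-720, L_aa(-2)=240, L_aa(0)=-240, L_aa(2)=720; L_bb(-3)=720, L_bb(-1)=-240, L_bb(1)=240, L_bb(3)=-720.
Saddle points occur where the two diagonal entries have opposite signs: (-4, -3), (-4, 1), (-2, -1), (-2, 3), (0, -3), (0, 1), (2, -1), (2, 3). Count: 8.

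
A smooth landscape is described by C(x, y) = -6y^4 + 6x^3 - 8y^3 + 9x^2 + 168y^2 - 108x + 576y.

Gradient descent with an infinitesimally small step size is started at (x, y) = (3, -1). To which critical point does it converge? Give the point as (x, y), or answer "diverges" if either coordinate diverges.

(2, -2)

C is separable, so gradient descent decouples: x follows -∂C/∂x, y follows -∂C/∂y.
∂C/∂x = 18(x - 2)(x + 3); at x=3 this is 108, so x decreases.
∂C/∂y = -24(y - 4)(y + 2)(y + 3); at y=-1 this is 240, so y decreases.
x converges to its nearest critical value 2 (a local min of the x-part); y converges to -2. The iterate converges to (2, -2).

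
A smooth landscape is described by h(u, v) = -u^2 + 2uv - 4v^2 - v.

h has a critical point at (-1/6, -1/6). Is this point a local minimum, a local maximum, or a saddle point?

local maximum

The Hessian of h is constant: H = [[-2, 2], [2, -8]].
det(H) = (-2)·(-8) − 2² = 12.
det(H) > 0 and tr(H) = -10 < 0, so H is negative definite and the point is a local maximum.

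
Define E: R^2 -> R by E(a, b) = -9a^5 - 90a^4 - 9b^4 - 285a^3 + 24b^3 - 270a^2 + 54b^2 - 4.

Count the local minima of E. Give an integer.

2

E separates as a function of a plus a function of b, so ∇E=0 decouples.
∂E/∂a = -45a(a + 1)(a + 3)(a + 4) = 0 at a ∈ {-4, -3, -1, 0}; ∂E/∂b = -36b(b - 3)(b + 1) = 0 at b ∈ {-1, 0, 3}.
The Hessian is diagonal: diag(E_aa, E_bb). Second derivatives: E_aa(-4)=540, E_aa(-3)=-270, E_aa(-1)=270, E_aa(0)=-540; E_bb(-1)=-144, E_bb(0)=108, E_bb(3)=-432.
Local minima occur where both diagonal entries positive: (-4, 0), (-1, 0). Count: 2.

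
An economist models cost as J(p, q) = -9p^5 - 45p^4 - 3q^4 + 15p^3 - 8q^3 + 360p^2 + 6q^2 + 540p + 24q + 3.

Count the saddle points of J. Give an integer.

6

J separates as a function of p plus a function of q, so ∇J=0 decouples.
∂J/∂p = -45(p - 2)(p + 1)(p + 2)(p + 3) = 0 at p ∈ {-3, -2, -1, 2}; ∂J/∂q = -12(q - 1)(q + 1)(q + 2) = 0 at q ∈ {-2, -1, 1}.
The Hessian is diagonal: diag(J_pp, J_qq). Second derivatives: J_pp(-3)=450, J_pp(-2)=-180, J_pp(-1)=270, J_pp(2)=-2700; J_qq(-2)=-36, J_qq(-1)=24, J_qq(1)=-72.
Saddle points occur where the two diagonal entries have opposite signs: (-3, -2), (-3, 1), (-2, -1), (-1, -2), (-1, 1), (2, -1). Count: 6.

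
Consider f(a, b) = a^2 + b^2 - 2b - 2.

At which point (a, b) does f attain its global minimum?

(0, 1)

f(a,b) separates as P(a) + Q(b) − 2, so its minimum is min P + min Q − 2.
P'(a) = 2a vanishes at a ∈ {0}; Q'(b) = 2b - 2 vanishes at b ∈ {1}.
Local minima of P (where P''>0): P(0)=0. Local minima of Q: Q(1)=-1.
So the global minimum of f is P(0) + Q(1) − 2 = 0 − 1 − 2 = -3, attained at (0, 1).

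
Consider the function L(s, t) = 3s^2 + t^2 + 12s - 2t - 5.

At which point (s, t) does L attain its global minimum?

(-2, 1)

L(s,t) separates as P(s) + Q(t) − 5, so its minimum is min P + min Q − 5.
P'(s) = 6s + 12 vanishes at s ∈ {-2}; Q'(t) = 2(t - 1) vanishes at t ∈ {1}.
Local minima of P (where P''>0): P(-2)=-12. Local minima of Q: Q(1)=-1.
So the global minimum of L is P(-2) + Q(1) − 5 = -12 − 1 − 5 = -18, attained at (-2, 1).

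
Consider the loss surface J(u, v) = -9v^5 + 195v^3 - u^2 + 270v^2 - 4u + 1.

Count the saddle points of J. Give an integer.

2

J separates as a function of u plus a function of v, so ∇J=0 decouples.
∂J/∂u = -2(u + 2) = 0 at u ∈ {-2}; ∂J/∂v = -45v(v - 4)(v + 1)(v + 3) = 0 at v ∈ {-3, -1, 0, 4}.
The Hessian is diagonal: diag(J_uu, J_vv). Second derivatives: J_uu(-2)=-2; J_vv(-3)=1890, J_vv(-1)=-450, J_vv(0)=540, J_vv(4)=-6300.
Saddle points occur where the two diagonal entries have opposite signs: (-2, -3), (-2, 0). Count: 2.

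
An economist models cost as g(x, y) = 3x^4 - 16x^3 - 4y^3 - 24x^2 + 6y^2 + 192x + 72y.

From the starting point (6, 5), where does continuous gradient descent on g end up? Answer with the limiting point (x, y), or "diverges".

g is separable, so gradient descent decouples: x follows -∂g/∂x, y follows -∂g/∂y.
∂g/∂x = 12(x - 4)(x - 2)(x + 2); at x=6 this is 768, so x decreases.
∂g/∂y = -12(y - 3)(y + 2); at y=5 this is -168, so y increases.
The y-coordinate has no critical point in that direction and runs off to infinity.

diverges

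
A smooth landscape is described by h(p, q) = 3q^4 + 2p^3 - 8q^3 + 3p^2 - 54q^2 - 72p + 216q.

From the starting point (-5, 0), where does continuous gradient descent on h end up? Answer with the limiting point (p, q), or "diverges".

h is separable, so gradient descent decouples: p follows -∂h/∂p, q follows -∂h/∂q.
∂h/∂p = 6(p - 3)(p + 4); at p=-5 this is 48, so p decreases.
∂h/∂q = 12(q - 3)(q - 2)(q + 3); at q=0 this is 216, so q decreases.
The p-coordinate has no critical point in that direction and runs off to infinity.

diverges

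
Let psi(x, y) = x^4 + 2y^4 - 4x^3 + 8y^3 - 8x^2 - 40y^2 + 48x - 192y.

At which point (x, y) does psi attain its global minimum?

psi(x,y) separates as P(x) + Q(y), so its minimum is min P + min Q.
P'(x) = 4(x - 3)(x - 2)(x + 2) vanishes at x ∈ {-2, 2, 3}; Q'(y) = 8(y - 3)(y + 2)(y + 4) vanishes at y ∈ {-4, -2, 3}.
Local minima of P (where P''>0): P(-2)=-80, P(3)=45. Local minima of Q: Q(-4)=128, Q(3)=-558.
So the global minimum of psi is P(-2) + Q(3) = -80 − 558 = -638, attained at (-2, 3).

(-2, 3)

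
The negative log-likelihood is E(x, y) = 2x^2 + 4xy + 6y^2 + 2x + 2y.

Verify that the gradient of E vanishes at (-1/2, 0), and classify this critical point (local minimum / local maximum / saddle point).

local minimum

∇E = (4x + 4y + 2, 4x + 12y + 2); substituting (-1/2, 0) gives ∇E = (0, 0), so (-1/2, 0) is indeed a critical point.
The Hessian of E is constant: H = [[4, 4], [4, 12]].
det(H) = 4·12 − 4² = 32.
det(H) > 0 and tr(H) = 16 > 0, so H is positive definite and the point is a local minimum.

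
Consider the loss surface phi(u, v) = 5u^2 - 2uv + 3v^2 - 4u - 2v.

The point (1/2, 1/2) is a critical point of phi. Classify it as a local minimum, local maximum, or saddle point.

The Hessian of phi is constant: H = [[10, -2], [-2, 6]].
det(H) = 10·6 − (-2)² = 56.
det(H) > 0 and tr(H) = 16 > 0, so H is positive definite and the point is a local minimum.

local minimum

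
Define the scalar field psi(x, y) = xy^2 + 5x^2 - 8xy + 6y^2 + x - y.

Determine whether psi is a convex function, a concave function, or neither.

The term xy^2 is cubic, so the Hessian is not constant.
∂²psi/∂y² = 2x + 12, which takes both signs as x varies (negative for sufficiently negative x). A diagonal entry of the Hessian changing sign means the Hessian is neither positive- nor negative-semidefinite on all of R^2.

neither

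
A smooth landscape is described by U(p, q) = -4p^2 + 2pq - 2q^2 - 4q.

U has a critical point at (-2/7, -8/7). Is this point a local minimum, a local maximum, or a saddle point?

The Hessian of U is constant: H = [[-8, 2], [2, -4]].
det(H) = (-8)·(-4) − 2² = 28.
det(H) > 0 and tr(H) = -12 < 0, so H is negative definite and the point is a local maximum.

local maximum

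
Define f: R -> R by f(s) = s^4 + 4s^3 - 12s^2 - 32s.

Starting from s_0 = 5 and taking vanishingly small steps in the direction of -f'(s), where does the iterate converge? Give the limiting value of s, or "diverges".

2

f'(s) = 4(s - 2)(s + 1)(s + 4), so f'(5) = 648.
Gradient descent moves in the -f' direction, i.e. s is decreasing.
The nearest critical point in that direction is s = 2, where f'' = 72 > 0 (a local minimum). The iterate converges there.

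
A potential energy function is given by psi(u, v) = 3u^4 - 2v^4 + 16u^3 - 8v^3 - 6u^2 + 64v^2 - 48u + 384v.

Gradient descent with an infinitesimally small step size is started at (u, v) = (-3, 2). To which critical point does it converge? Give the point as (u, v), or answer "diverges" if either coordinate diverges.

(-4, -3)

psi is separable, so gradient descent decouples: u follows -∂psi/∂u, v follows -∂psi/∂v.
∂psi/∂u = 12(u - 1)(u + 1)(u + 4); at u=-3 this is 96, so u decreases.
∂psi/∂v = -8(v - 4)(v + 3)(v + 4); at v=2 this is 480, so v decreases.
u converges to its nearest critical value -4 (a local min of the u-part); v converges to -3. The iterate converges to (-4, -3).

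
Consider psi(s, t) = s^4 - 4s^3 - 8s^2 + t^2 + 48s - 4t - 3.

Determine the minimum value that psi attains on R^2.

psi(s,t) separates as P(s) + Q(t) − 3, so its minimum is min P + min Q − 3.
P'(s) = 4(s - 3)(s - 2)(s + 2) vanishes at s ∈ {-2, 2, 3}; Q'(t) = 2(t - 2) vanishes at t ∈ {2}.
Local minima of P (where P''>0): P(-2)=-80, P(3)=45. Local minima of Q: Q(2)=-4.
So the global minimum of psi is P(-2) + Q(2) − 3 = -80 − 4 − 3 = -87, attained at (-2, 2).

-87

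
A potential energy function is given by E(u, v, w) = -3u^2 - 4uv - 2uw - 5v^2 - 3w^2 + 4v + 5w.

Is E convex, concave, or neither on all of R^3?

E is quadratic, so its Hessian is the constant matrix H = [[-6, -4, -2], [-4, -10, 0], [-2, 0, -6]].
Leading principal minors: -6, 44, -224.
Signs alternate −, +, − ⇒ H ≺ 0 ⇒ concave.

concave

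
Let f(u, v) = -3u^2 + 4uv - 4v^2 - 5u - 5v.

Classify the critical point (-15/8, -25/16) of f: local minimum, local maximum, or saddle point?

The Hessian of f is constant: H = [[-6, 4], [4, -8]].
det(H) = (-6)·(-8) − 4² = 32.
det(H) > 0 and tr(H) = -14 < 0, so H is negative definite and the point is a local maximum.

local maximum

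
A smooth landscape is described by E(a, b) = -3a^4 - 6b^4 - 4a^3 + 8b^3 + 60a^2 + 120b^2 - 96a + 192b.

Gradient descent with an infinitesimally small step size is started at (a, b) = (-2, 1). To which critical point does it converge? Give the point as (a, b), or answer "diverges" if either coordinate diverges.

(1, -1)

E is separable, so gradient descent decouples: a follows -∂E/∂a, b follows -∂E/∂b.
∂E/∂a = -12(a - 2)(a - 1)(a + 4); at a=-2 this is -288, so a increases.
∂E/∂b = -24(b - 4)(b + 1)(b + 2); at b=1 this is 432, so b decreases.
a converges to its nearest critical value 1 (a local min of the a-part); b converges to -1. The iterate converges to (1, -1).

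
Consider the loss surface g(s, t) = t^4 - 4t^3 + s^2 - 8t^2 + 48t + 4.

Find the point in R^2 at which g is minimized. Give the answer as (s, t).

g(s,t) separates as P(s) + Q(t) + 4, so its minimum is min P + min Q + 4.
P'(s) = 2s vanishes at s ∈ {0}; Q'(t) = 4(t - 3)(t - 2)(t + 2) vanishes at t ∈ {-2, 2, 3}.
Local minima of P (where P''>0): P(0)=0. Local minima of Q: Q(-2)=-80, Q(3)=45.
So the global minimum of g is P(0) + Q(-2) + 4 = 0 − 80 + 4 = -76, attained at (0, -2).

(0, -2)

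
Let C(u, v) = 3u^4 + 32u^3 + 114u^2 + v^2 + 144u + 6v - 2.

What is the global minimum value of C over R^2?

-70

C(u,v) separates as P(u) + Q(v) − 2, so its minimum is min P + min Q − 2.
P'(u) = 12(u + 1)(u + 3)(u + 4) vanishes at u ∈ {-4, -3, -1}; Q'(v) = 2v + 6 vanishes at v ∈ {-3}.
Local minima of P (where P''>0): P(-4)=-32, P(-1)=-59. Local minima of Q: Q(-3)=-9.
So the global minimum of C is P(-1) + Q(-3) − 2 = -59 − 9 − 2 = -70, attained at (-1, -3).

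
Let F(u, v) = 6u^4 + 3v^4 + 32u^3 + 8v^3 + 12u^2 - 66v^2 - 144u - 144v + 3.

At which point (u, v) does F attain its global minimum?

F(u,v) separates as P(u) + Q(v) + 3, so its minimum is min P + min Q + 3.
P'(u) = 24(u - 1)(u + 2)(u + 3) vanishes at u ∈ {-3, -2, 1}; Q'(v) = 12(v - 3)(v + 1)(v + 4) vanishes at v ∈ {-4, -1, 3}.
Local minima of P (where P''>0): P(-3)=162, P(1)=-94. Local minima of Q: Q(-4)=-224, Q(3)=-567.
So the global minimum of F is P(1) + Q(3) + 3 = -94 − 567 + 3 = -658, attained at (1, 3).

(1, 3)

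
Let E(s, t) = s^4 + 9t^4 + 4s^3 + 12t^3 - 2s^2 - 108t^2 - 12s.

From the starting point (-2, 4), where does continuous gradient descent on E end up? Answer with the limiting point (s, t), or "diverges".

E is separable, so gradient descent decouples: s follows -∂E/∂s, t follows -∂E/∂t.
∂E/∂s = 4(s - 1)(s + 1)(s + 3); at s=-2 this is 12, so s decreases.
∂E/∂t = 36t(t - 2)(t + 3); at t=4 this is 2016, so t decreases.
s converges to its nearest critical value -3 (a local min of the s-part); t converges to 2. The iterate converges to (-3, 2).

(-3, 2)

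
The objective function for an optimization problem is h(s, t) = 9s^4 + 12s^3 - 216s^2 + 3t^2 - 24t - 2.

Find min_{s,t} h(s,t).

h(s,t) separates as P(s) + Q(t) − 2, so its minimum is min P + min Q − 2.
P'(s) = 36s(s - 3)(s + 4) vanishes at s ∈ {-4, 0, 3}; Q'(t) = 6(t - 4) vanishes at t ∈ {4}.
Local minima of P (where P''>0): P(-4)=-1920, P(3)=-891. Local minima of Q: Q(4)=-48.
So the global minimum of h is P(-4) + Q(4) − 2 = -1920 − 48 − 2 = -1970, attained at (-4, 4).

-1970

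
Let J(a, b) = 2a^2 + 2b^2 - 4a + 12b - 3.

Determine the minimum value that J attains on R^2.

-23

J(a,b) separates as P(a) + Q(b) − 3, so its minimum is min P + min Q − 3.
P'(a) = 4a - 4 vanishes at a ∈ {1}; Q'(b) = 4b + 12 vanishes at b ∈ {-3}.
Local minima of P (where P''>0): P(1)=-2. Local minima of Q: Q(-3)=-18.
So the global minimum of J is P(1) + Q(-3) − 3 = -2 − 18 − 3 = -23, attained at (1, -3).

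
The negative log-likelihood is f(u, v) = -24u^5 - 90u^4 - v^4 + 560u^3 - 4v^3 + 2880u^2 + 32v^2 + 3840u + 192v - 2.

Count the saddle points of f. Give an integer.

f separates as a function of u plus a function of v, so ∇f=0 decouples.
∂f/∂u = -120(u - 4)(u + 1)(u + 2)(u + 4) = 0 at u ∈ {-4, -2, -1, 4}; ∂f/∂v = -4(v - 4)(v + 3)(v + 4) = 0 at v ∈ {-4, -3, 4}.
The Hessian is diagonal: diag(f_uu, f_vv). Second derivatives: f_uu(-4)=5760, f_uu(-2)=-1440, f_uu(-1)=1800, f_uu(4)=-28800; f_vv(-4)=-32, f_vv(-3)=28, f_vv(4)=-224.
Saddle points occur where the two diagonal entries have opposite signs: (-4, -4), (-4, 4), (-2, -3), (-1, -4), (-1, 4), (4, -3). Count: 6.

6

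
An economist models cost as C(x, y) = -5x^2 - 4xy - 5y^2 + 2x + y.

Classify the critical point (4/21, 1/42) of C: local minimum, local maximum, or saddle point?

local maximum

The Hessian of C is constant: H = [[-10, -4], [-4, -10]].
det(H) = (-10)·(-10) − (-4)² = 84.
det(H) > 0 and tr(H) = -20 < 0, so H is negative definite and the point is a local maximum.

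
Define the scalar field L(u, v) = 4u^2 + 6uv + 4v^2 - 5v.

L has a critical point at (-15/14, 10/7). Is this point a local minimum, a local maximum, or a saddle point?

local minimum

The Hessian of L is constant: H = [[8, 6], [6, 8]].
det(H) = 8·8 − 6² = 28.
det(H) > 0 and tr(H) = 16 > 0, so H is positive definite and the point is a local minimum.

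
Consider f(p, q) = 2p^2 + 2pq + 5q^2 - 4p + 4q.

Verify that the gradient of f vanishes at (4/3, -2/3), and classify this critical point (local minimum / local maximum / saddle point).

local minimum

∇f = (4p + 2q - 4, 2p + 10q + 4); substituting (4/3, -2/3) gives ∇f = (0, 0), so (4/3, -2/3) is indeed a critical point.
The Hessian of f is constant: H = [[4, 2], [2, 10]].
det(H) = 4·10 − 2² = 36.
det(H) > 0 and tr(H) = 14 > 0, so H is positive definite and the point is a local minimum.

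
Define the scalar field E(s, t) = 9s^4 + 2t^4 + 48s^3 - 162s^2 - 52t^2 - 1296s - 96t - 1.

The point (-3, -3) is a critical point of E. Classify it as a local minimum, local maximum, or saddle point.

The mixed partial ∂²E/∂s∂t is 0, so the Hessian at any point is diag(E_ss, E_tt) = diag(36(3s^2 + 8s - 9), 8(3t^2 - 13)).
At (-3, -3): H = diag(-216, 112).
The eigenvalues have opposite signs, so H is indefinite: a saddle point.

saddle point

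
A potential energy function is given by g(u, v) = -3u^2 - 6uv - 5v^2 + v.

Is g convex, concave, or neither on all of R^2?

g is quadratic, so its Hessian is the constant matrix H = [[-6, -6], [-6, -10]].
det(H) = 24, tr(H) = -16.
det(H) > 0 and tr(H) < 0, so H is negative definite everywhere: concave.

concave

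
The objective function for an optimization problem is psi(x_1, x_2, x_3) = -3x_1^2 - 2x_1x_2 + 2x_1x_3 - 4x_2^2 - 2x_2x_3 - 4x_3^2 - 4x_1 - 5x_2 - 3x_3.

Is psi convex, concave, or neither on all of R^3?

concave

psi is quadratic, so its Hessian is the constant matrix H = [[-6, -2, 2], [-2, -8, -2], [2, -2, -8]].
Leading principal minors: -6, 44, -280.
Signs alternate −, +, − ⇒ H ≺ 0 ⇒ concave.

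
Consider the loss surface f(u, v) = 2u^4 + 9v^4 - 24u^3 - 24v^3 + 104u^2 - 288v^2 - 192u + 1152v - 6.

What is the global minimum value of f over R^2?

f(u,v) separates as P(u) + Q(v) − 6, so its minimum is min P + min Q − 6.
P'(u) = 8(u - 4)(u - 3)(u - 2) vanishes at u ∈ {2, 3, 4}; Q'(v) = 36(v - 4)(v - 2)(v + 4) vanishes at v ∈ {-4, 2, 4}.
Local minima of P (where P''>0): P(2)=-128, P(4)=-128. Local minima of Q: Q(-4)=-5376, Q(4)=768.
So the global minimum of f is P(2) + Q(-4) − 6 = -128 − 5376 − 6 = -5510, attained at (2, -4).

-5510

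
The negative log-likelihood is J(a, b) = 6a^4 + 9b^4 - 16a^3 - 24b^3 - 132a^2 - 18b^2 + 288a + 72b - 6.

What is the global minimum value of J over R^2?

J(a,b) separates as P(a) + Q(b) − 6, so its minimum is min P + min Q − 6.
P'(a) = 24(a - 4)(a - 1)(a + 3) vanishes at a ∈ {-3, 1, 4}; Q'(b) = 36(b - 2)(b - 1)(b + 1) vanishes at b ∈ {-1, 1, 2}.
Local minima of P (where P''>0): P(-3)=-1134, P(4)=-448. Local minima of Q: Q(-1)=-57, Q(2)=24.
So the global minimum of J is P(-3) + Q(-1) − 6 = -1134 − 57 − 6 = -1197, attained at (-3, -1).

-1197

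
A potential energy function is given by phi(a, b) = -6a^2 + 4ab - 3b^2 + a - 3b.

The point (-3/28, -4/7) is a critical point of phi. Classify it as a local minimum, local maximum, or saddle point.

local maximum

The Hessian of phi is constant: H = [[-12, 4], [4, -6]].
det(H) = (-12)·(-6) − 4² = 56.
det(H) > 0 and tr(H) = -18 < 0, so H is negative definite and the point is a local maximum.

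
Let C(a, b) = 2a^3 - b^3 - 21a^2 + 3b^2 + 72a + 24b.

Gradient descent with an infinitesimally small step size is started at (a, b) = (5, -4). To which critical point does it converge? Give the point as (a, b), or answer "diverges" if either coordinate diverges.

(4, -2)

C is separable, so gradient descent decouples: a follows -∂C/∂a, b follows -∂C/∂b.
∂C/∂a = 6(a - 4)(a - 3); at a=5 this is 12, so a decreases.
∂C/∂b = -3(b - 4)(b + 2); at b=-4 this is -48, so b increases.
a converges to its nearest critical value 4 (a local min of the a-part); b converges to -2. The iterate converges to (4, -2).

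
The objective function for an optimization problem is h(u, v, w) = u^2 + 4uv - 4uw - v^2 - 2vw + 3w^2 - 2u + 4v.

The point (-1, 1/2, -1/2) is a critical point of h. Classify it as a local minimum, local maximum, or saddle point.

The Hessian is constant: H = [[2, 4, -4], [4, -2, -2], [-4, -2, 6]].
Leading principal minors: Δ₁ = 2, Δ₂ = -20, Δ₃ = -32.
The minors fit neither the all-positive nor the alternating-sign pattern, so H is indefinite: a saddle point.

saddle point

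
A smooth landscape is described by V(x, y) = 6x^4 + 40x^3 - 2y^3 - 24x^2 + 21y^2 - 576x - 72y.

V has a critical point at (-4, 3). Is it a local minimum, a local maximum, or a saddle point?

The mixed partial ∂²V/∂x∂y is 0, so the Hessian at any point is diag(V_xx, V_yy) = diag(24(3x^2 + 10x - 2), 6(-2y + 7)).
At (-4, 3): H = diag(144, 6).
Both eigenvalues are positive, so H is positive definite: a local minimum.

local minimum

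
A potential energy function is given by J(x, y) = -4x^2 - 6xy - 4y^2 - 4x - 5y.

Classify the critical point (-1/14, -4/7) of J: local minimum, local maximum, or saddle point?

The Hessian of J is constant: H = [[-8, -6], [-6, -8]].
det(H) = (-8)·(-8) − (-6)² = 28.
det(H) > 0 and tr(H) = -16 < 0, so H is negative definite and the point is a local maximum.

local maximum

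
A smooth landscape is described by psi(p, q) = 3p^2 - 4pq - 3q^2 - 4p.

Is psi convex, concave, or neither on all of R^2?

psi is quadratic, so its Hessian is the constant matrix H = [[6, -4], [-4, -6]].
det(H) = -52, tr(H) = 0.
det(H) < 0, so H is indefinite: neither convex nor concave.

neither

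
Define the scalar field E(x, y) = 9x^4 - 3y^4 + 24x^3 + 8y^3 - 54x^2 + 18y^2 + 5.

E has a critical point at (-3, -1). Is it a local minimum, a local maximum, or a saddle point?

The mixed partial ∂²E/∂x∂y is 0, so the Hessian at any point is diag(E_xx, E_yy) = diag(36(3x^2 + 4x - 3), 12(-3y^2 + 4y + 3)).
At (-3, -1): H = diag(432, -48).
The eigenvalues have opposite signs, so H is indefinite: a saddle point.

saddle point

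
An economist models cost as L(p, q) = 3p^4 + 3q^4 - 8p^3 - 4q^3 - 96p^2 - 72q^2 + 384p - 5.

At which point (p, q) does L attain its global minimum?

(-4, 4)

L(p,q) separates as A(p) + B(q) − 5, so its minimum is min A + min B − 5.
A'(p) = 12(p - 4)(p - 2)(p + 4) vanishes at p ∈ {-4, 2, 4}; B'(q) = 12q(q - 4)(q + 3) vanishes at q ∈ {-3, 0, 4}.
Local minima of A (where A''>0): A(-4)=-1792, A(4)=256. Local minima of B: B(-3)=-297, B(4)=-640.
So the global minimum of L is A(-4) + B(4) − 5 = -1792 − 640 − 5 = -2437, attained at (-4, 4).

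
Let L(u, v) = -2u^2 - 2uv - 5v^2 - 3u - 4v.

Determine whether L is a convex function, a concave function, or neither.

L is quadratic, so its Hessian is the constant matrix H = [[-4, -2], [-2, -10]].
det(H) = 36, tr(H) = -14.
det(H) > 0 and tr(H) < 0, so H is negative definite everywhere: concave.

concave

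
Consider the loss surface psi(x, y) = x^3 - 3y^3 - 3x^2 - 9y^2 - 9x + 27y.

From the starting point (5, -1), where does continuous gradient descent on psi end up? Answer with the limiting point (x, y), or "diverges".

psi is separable, so gradient descent decouples: x follows -∂psi/∂x, y follows -∂psi/∂y.
∂psi/∂x = 3(x - 3)(x + 1); at x=5 this is 36, so x decreases.
∂psi/∂y = -9(y - 1)(y + 3); at y=-1 this is 36, so y decreases.
x converges to its nearest critical value 3 (a local min of the x-part); y converges to -3. The iterate converges to (3, -3).

(3, -3)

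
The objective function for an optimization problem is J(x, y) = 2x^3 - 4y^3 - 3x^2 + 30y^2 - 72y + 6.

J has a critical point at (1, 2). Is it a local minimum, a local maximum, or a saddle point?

The mixed partial ∂²J/∂x∂y is 0, so the Hessian at any point is diag(J_xx, J_yy) = diag(6(2x - 1), 12(-2y + 5)).
At (1, 2): H = diag(6, 12).
Both eigenvalues are positive, so H is positive definite: a local minimum.

local minimum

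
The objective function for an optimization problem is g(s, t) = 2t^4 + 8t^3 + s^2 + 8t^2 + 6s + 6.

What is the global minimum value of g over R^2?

g(s,t) separates as P(s) + Q(t) + 6, so its minimum is min P + min Q + 6.
P'(s) = 2s + 6 vanishes at s ∈ {-3}; Q'(t) = 8t(t + 1)(t + 2) vanishes at t ∈ {-2, -1, 0}.
Local minima of P (where P''>0): P(-3)=-9. Local minima of Q: Q(-2)=0, Q(0)=0.
So the global minimum of g is P(-3) + Q(-2) + 6 = -9 + 0 + 6 = -3, attained at (-3, -2).

-3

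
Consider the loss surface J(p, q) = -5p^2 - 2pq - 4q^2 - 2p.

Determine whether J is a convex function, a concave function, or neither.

concave

J is quadratic, so its Hessian is the constant matrix H = [[-10, -2], [-2, -8]].
det(H) = 76, tr(H) = -18.
det(H) > 0 and tr(H) < 0, so H is negative definite everywhere: concave.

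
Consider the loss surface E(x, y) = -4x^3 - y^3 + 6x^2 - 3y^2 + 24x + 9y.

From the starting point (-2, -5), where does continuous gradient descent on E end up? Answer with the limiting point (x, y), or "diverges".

(-1, -3)

E is separable, so gradient descent decouples: x follows -∂E/∂x, y follows -∂E/∂y.
∂E/∂x = -12(x - 2)(x + 1); at x=-2 this is -48, so x increases.
∂E/∂y = -3(y - 1)(y + 3); at y=-5 this is -36, so y increases.
x converges to its nearest critical value -1 (a local min of the x-part); y converges to -3. The iterate converges to (-1, -3).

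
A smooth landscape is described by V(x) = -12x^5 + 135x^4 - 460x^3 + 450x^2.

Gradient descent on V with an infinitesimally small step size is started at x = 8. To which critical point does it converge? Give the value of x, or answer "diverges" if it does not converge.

V'(x) = -60x(x - 5)(x - 3)(x - 1), so V'(8) = -50400.
Gradient descent moves in the -V' direction, i.e. x is increasing.
There is no critical point above x=8, and V' keeps the same sign, so the iterate runs off to +∞.

diverges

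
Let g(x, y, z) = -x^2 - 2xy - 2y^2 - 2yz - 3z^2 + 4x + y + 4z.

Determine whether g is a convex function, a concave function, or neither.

g is quadratic, so its Hessian is the constant matrix H = [[-2, -2, 0], [-2, -4, -2], [0, -2, -6]].
Leading principal minors: -2, 4, -16.
Signs alternate −, +, − ⇒ H ≺ 0 ⇒ concave.

concave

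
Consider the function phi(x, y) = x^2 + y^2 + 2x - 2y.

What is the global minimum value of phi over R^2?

phi(x,y) separates as P(x) + Q(y), so its minimum is min P + min Q.
P'(x) = 2x + 2 vanishes at x ∈ {-1}; Q'(y) = 2y - 2 vanishes at y ∈ {1}.
Local minima of P (where P''>0): P(-1)=-1. Local minima of Q: Q(1)=-1.
So the global minimum of phi is P(-1) + Q(1) = -1 − 1 = -2, attained at (-1, 1).

-2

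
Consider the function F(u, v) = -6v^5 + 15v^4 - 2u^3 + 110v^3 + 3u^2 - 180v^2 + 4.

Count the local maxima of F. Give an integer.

F separates as a function of u plus a function of v, so ∇F=0 decouples.
∂F/∂u = -6u(u - 1) = 0 at u ∈ {0, 1}; ∂F/∂v = -30v(v - 4)(v - 1)(v + 3) = 0 at v ∈ {-3, 0, 1, 4}.
The Hessian is diagonal: diag(F_uu, F_vv). Second derivatives: F_uu(0)=6, F_uu(1)=-6; F_vv(-3)=2520, F_vv(0)=-360, F_vv(1)=360, F_vv(4)=-2520.
Local maxima occur where both diagonal entries negative: (1, 0), (1, 4). Count: 2.

2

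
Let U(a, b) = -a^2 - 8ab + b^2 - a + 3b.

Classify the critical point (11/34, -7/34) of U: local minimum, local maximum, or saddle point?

The Hessian of U is constant: H = [[-2, -8], [-8, 2]].
det(H) = (-2)·2 − (-8)² = -68.
Since det(H) < 0, H is indefinite and the critical point is a saddle point.

saddle point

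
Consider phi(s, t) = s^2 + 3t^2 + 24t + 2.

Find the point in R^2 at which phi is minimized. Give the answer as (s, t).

phi(s,t) separates as P(s) + Q(t) + 2, so its minimum is min P + min Q + 2.
P'(s) = 2s vanishes at s ∈ {0}; Q'(t) = 6(t + 4) vanishes at t ∈ {-4}.
Local minima of P (where P''>0): P(0)=0. Local minima of Q: Q(-4)=-48.
So the global minimum of phi is P(0) + Q(-4) + 2 = 0 − 48 + 2 = -46, attained at (0, -4).

(0, -4)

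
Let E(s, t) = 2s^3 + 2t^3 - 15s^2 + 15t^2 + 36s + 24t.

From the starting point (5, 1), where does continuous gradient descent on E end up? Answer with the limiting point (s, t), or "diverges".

E is separable, so gradient descent decouples: s follows -∂E/∂s, t follows -∂E/∂t.
∂E/∂s = 6(s - 3)(s - 2); at s=5 this is 36, so s decreases.
∂E/∂t = 6(t + 1)(t + 4); at t=1 this is 60, so t decreases.
s converges to its nearest critical value 3 (a local min of the s-part); t converges to -1. The iterate converges to (3, -1).

(3, -1)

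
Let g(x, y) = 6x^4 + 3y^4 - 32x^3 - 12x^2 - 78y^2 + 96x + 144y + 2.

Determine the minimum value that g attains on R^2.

g(x,y) separates as P(x) + Q(y) + 2, so its minimum is min P + min Q + 2.
P'(x) = 24(x - 4)(x - 1)(x + 1) vanishes at x ∈ {-1, 1, 4}; Q'(y) = 12(y - 3)(y - 1)(y + 4) vanishes at y ∈ {-4, 1, 3}.
Local minima of P (where P''>0): P(-1)=-70, P(4)=-320. Local minima of Q: Q(-4)=-1056, Q(3)=-27.
So the global minimum of g is P(4) + Q(-4) + 2 = -320 − 1056 + 2 = -1374, attained at (4, -4).

-1374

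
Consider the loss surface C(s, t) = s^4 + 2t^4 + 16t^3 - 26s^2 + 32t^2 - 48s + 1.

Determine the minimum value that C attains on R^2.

-351

C(s,t) separates as P(s) + Q(t) + 1, so its minimum is min P + min Q + 1.
P'(s) = 4(s - 4)(s + 1)(s + 3) vanishes at s ∈ {-3, -1, 4}; Q'(t) = 8t(t + 2)(t + 4) vanishes at t ∈ {-4, -2, 0}.
Local minima of P (where P''>0): P(-3)=-9, P(4)=-352. Local minima of Q: Q(-4)=0, Q(0)=0.
So the global minimum of C is P(4) + Q(-4) + 1 = -352 + 0 + 1 = -351, attained at (4, -4).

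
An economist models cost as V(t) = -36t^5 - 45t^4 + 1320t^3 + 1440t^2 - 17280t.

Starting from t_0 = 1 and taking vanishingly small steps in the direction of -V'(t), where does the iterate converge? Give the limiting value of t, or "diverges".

2

V'(t) = -180(t - 4)(t - 2)(t + 3)(t + 4), so V'(1) = -10800.
Gradient descent moves in the -V' direction, i.e. t is increasing.
The nearest critical point in that direction is t = 2, where V'' = 10800 > 0 (a local minimum). The iterate converges there.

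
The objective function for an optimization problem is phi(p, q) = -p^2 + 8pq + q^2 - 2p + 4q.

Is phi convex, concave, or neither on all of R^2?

phi is quadratic, so its Hessian is the constant matrix H = [[-2, 8], [8, 2]].
det(H) = -68, tr(H) = 0.
det(H) < 0, so H is indefinite: neither convex nor concave.

neither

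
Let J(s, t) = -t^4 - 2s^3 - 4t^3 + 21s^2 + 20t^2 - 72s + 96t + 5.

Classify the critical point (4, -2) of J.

saddle point

The mixed partial ∂²J/∂s∂t is 0, so the Hessian at any point is diag(J_ss, J_tt) = diag(6(-2s + 7), 4(-3t^2 - 6t + 10)).
At (4, -2): H = diag(-6, 40).
The eigenvalues have opposite signs, so H is indefinite: a saddle point.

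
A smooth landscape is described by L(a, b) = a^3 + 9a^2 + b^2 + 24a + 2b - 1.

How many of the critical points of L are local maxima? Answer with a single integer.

L separates as a function of a plus a function of b, so ∇L=0 decouples.
∂L/∂a = 3(a + 2)(a + 4) = 0 at a ∈ {-4, -2}; ∂L/∂b = 2(b + 1) = 0 at b ∈ {-1}.
The Hessian is diagonal: diag(L_aa, L_bb). Second derivatives: L_aa(-4)=-6, L_aa(-2)=6; L_bb(-1)=2.
Local maxima occur where both diagonal entries negative: none. Count: 0.

0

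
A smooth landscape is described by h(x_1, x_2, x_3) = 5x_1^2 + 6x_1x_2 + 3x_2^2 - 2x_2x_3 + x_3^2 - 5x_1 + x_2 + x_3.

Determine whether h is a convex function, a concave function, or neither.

convex

h is quadratic, so its Hessian is the constant matrix H = [[10, 6, 0], [6, 6, -2], [0, -2, 2]].
Leading principal minors: 10, 24, 8.
All positive ⇒ H ≻ 0 ⇒ convex.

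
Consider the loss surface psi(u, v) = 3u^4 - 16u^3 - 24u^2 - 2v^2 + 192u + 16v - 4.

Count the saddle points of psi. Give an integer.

2

psi separates as a function of u plus a function of v, so ∇psi=0 decouples.
∂psi/∂u = 12(u - 4)(u - 2)(u + 2) = 0 at u ∈ {-2, 2, 4}; ∂psi/∂v = -4(v - 4) = 0 at v ∈ {4}.
The Hessian is diagonal: diag(psi_uu, psi_vv). Second derivatives: psi_uu(-2)=288, psi_uu(2)=-96, psi_uu(4)=144; psi_vv(4)=-4.
Saddle points occur where the two diagonal entries have opposite signs: (-2, 4), (4, 4). Count: 2.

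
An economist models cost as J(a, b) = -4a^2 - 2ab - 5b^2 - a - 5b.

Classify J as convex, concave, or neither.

J is quadratic, so its Hessian is the constant matrix H = [[-8, -2], [-2, -10]].
det(H) = 76, tr(H) = -18.
det(H) > 0 and tr(H) < 0, so H is negative definite everywhere: concave.

concave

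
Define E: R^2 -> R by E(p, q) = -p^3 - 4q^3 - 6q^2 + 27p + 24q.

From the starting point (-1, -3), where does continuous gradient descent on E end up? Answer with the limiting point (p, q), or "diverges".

(-3, -2)

E is separable, so gradient descent decouples: p follows -∂E/∂p, q follows -∂E/∂q.
∂E/∂p = -3(p - 3)(p + 3); at p=-1 this is 24, so p decreases.
∂E/∂q = -12(q - 1)(q + 2); at q=-3 this is -48, so q increases.
p converges to its nearest critical value -3 (a local min of the p-part); q converges to -2. The iterate converges to (-3, -2).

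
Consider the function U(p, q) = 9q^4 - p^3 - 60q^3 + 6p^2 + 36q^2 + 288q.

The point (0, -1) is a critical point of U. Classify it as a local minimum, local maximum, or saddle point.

local minimum

The mixed partial ∂²U/∂p∂q is 0, so the Hessian at any point is diag(U_pp, U_qq) = diag(6(-p + 2), 36(3q^2 - 10q + 2)).
At (0, -1): H = diag(12, 540).
Both eigenvalues are positive, so H is positive definite: a local minimum.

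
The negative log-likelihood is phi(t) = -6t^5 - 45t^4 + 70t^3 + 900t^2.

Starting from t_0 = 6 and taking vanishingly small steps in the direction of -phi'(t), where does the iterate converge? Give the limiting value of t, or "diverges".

diverges

phi'(t) = -30t(t - 3)(t + 4)(t + 5), so phi'(6) = -59400.
Gradient descent moves in the -phi' direction, i.e. t is increasing.
There is no critical point above t=6, and phi' keeps the same sign, so the iterate runs off to +∞.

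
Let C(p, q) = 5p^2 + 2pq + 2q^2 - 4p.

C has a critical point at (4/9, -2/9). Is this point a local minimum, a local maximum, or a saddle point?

The Hessian of C is constant: H = [[10, 2], [2, 4]].
det(H) = 10·4 − 2² = 36.
det(H) > 0 and tr(H) = 14 > 0, so H is positive definite and the point is a local minimum.

local minimum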